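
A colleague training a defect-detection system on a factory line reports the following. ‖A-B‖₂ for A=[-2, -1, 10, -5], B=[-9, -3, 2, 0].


d = √((-2+ 9)² + (-1+ 3)² + (10-2)² + (-5-0)²)
  = √(49 + 4 + 64 + 25)
  = √142 = 11.9164

11.9164


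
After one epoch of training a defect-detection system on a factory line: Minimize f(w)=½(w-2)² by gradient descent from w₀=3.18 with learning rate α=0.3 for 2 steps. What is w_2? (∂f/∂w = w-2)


step 1: grad = 3.18-2 = 1.18; w = 3.18 - 0.3·(1.18) = 2.826
step 2: grad = 2.826-2 = 0.826; w = 2.826 - 0.3·(0.826) = 2.5782

2.5782


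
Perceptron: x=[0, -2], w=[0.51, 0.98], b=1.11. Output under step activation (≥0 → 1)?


z = (0)·(0.51) + (-2)·(0.98) + 1.11
  = -0.85
step(z) = 0 (z<0)

0


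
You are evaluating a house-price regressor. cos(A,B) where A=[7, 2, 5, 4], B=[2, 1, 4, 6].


A·B = 7·2 + 2·1 + 5·4 + 4·6 = 60
‖A‖ = √94 = 9.6954, ‖B‖ = √57 = 7.5498
cos = 60/(√94·√57) = 60/√5358 = 0.8197

0.8197


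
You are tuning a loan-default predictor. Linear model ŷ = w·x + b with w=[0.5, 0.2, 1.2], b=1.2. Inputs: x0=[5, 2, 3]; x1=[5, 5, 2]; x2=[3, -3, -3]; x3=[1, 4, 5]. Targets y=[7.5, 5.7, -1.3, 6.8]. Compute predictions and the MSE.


ŷ0 = (0.5)·(5) + (0.2)·(2) + (1.2)·(3) + 1.2 = 7.7
ŷ1 = (0.5)·(5) + (0.2)·(5) + (1.2)·(2) + 1.2 = 7.1
ŷ2 = (0.5)·(3) + (0.2)·(-3) + (1.2)·(-3) + 1.2 = -1.5
ŷ3 = (0.5)·(1) + (0.2)·(4) + (1.2)·(5) + 1.2 = 8.5
errors² = [0.04, 1.96, 0.04, 2.89]
MSE = 4.9300/4 = 1.2325

1.2325


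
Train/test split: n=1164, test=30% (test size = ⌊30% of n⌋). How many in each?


Test = ⌊1164·30/100⌋ = 349
Train = 1164 - 349 = 815

Train: 815, Test: 349


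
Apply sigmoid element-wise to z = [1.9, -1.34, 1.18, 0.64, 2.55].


σ(1.9) = 1/(1+e^-1.9) = 0.8699
σ(-1.34) = 1/(1+e^1.34) = 0.2075
σ(1.18) = 1/(1+e^-1.18) = 0.7649
σ(0.64) = 1/(1+e^-0.64) = 0.6548
σ(2.55) = 1/(1+e^-2.55) = 0.9276
result = [0.8699, 0.2075, 0.7649, 0.6548, 0.9276]

[0.8699, 0.2075, 0.7649, 0.6548, 0.9276]


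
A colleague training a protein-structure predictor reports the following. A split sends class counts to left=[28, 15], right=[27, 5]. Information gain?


Parent = [55, 20], H_parent = 0.8366
H_left = 0.933 (n=43), H_right = 0.6253 (n=32)
H_children = (43/75)·0.933 + (32/75)·0.6253 = 0.8017
IG = 0.8366 - 0.8017 = 0.0349

0.0349


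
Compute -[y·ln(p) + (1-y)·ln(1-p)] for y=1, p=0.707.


BCE = -[y·ln(p) + (1-y)·ln(1-p)]
= -1·ln(0.707) - 0
= -ln(0.707) = 0.3467

0.3467


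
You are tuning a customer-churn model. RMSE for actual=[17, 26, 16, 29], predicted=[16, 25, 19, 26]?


MSE = 20/4 = 5
RMSE = √(20/4) = 2.2361

2.2361


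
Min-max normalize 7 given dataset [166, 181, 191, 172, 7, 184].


min=7, max=191
(7-7)/(191-7) = 0/184 = 0.0

0.0


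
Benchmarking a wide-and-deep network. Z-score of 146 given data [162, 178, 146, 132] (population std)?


μ = 154.5, σ = 17.2264
z = (146 - 154.5)/17.2264 = -0.4934

-0.4934


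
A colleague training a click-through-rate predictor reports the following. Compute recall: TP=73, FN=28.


Recall = TP/(TP+FN)
= 73/(73+28)
= 73/101 = 72.28%

72.28%


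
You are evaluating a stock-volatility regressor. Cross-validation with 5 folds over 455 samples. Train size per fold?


Fold size = 455/5 = 91
Training per fold = 455 - 91 = 364

364


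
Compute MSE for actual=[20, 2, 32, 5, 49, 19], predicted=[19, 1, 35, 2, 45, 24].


Squared errors: (20-19)²=1, (2-1)²=1, (32-35)²=9, (5-2)²=9, (49-45)²=16, (19-24)²=25
Sum = 61
MSE = 61/6 = 61/6

61/6


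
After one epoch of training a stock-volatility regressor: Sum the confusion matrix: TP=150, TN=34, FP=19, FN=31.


Total = TP + TN + FP + FN
= 150 + 34 + 19 + 31
= 234
(Predicted positive: 169, predicted negative: 65)

234


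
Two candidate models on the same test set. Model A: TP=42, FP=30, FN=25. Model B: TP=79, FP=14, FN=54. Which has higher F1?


Model A: P=42/72=0.5833, R=42/67=0.6269, F1=2PR/(P+R)=2TP/(2TP+FP+FN)=84/139=0.6043
Model B: P=79/93=0.8495, R=79/133=0.594, F1=2PR/(P+R)=2TP/(2TP+FP+FN)=158/226=0.6991
0.6043 < 0.6991 → Model B

Model B


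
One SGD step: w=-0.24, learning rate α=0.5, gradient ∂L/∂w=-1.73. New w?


w_new = w - α·∇
= -0.24 - 0.5·-1.73
= -0.24 + 0.865
= 0.625

0.625


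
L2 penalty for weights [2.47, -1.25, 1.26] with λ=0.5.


‖w‖₂² = (2.47)² + (-1.25)² + (1.26)²
     = 6.1009 + 1.5625 + 1.5876
     = 9.251
λ·‖w‖₂² = 0.5·9.251 = 4.6255

4.6255


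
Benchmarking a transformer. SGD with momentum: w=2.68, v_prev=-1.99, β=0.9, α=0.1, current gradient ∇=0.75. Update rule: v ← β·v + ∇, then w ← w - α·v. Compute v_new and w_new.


v_new = 0.9·-1.99 + 0.75 = -1.791 + 0.75 = -1.041
w_new = 2.68 - 0.1·-1.041 = 2.68 + 0.1041 = 2.7841

v_new=-1.041, w_new=2.7841


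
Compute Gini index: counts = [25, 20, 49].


Probabilities: [25/94, 20/94, 49/94] ≈ [0.266, 0.2128, 0.5213]
Σpᵢ² = (625 + 400 + 2401)/94² = 3426/8836
Gini = 1 - Σpᵢ² = 1 - 3426/8836 = 0.6123

0.6123


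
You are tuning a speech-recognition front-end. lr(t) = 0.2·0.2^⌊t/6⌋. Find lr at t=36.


n_drops = ⌊36/6⌋ = 6
lr = 0.2·0.2^6 = 0.2·0.000064 = 0.0000128

0.0000128


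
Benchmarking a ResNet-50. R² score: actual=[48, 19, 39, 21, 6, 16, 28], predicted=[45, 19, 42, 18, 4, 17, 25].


ȳ = 25.2857
SS_res = Σ(y-ŷ)² = 41
SS_tot = Σ(y-ȳ)² = 1227.43
R² = 1 - SS_res/SS_tot = 1 - 0.0334 = 0.9666

0.9666


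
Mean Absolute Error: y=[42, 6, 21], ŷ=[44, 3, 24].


Absolute errors: |42-44|=2, |6-3|=3, |21-24|=3
Sum = 8
MAE = 8/3 = 8/3

8/3


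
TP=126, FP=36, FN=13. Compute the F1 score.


Precision = 126/162 = 0.7778
Recall = 126/139 = 0.9065
F1 = 2·P·R/(P+R) = 2·TP/(2·TP+FP+FN) = 252/(252+36+13) = 252/301 = 0.8372

0.8372


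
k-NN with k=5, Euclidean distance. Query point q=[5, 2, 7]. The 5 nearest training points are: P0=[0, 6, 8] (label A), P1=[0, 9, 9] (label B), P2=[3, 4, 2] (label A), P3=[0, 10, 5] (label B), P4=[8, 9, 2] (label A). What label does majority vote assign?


d(q,P0) = 6.4807  (label A)
d(q,P1) = 8.8318  (label B)
d(q,P2) = 5.7446  (label A)
d(q,P3) = 9.6437  (label B)
d(q,P4) = 9.1104  (label A)
Votes: A=3, B=2
Majority → A

A


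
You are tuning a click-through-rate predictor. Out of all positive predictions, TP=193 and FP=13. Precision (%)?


Precision = TP/(TP+FP)
= 193/(193+13)
= 193/206 = 93.69%

93.69%


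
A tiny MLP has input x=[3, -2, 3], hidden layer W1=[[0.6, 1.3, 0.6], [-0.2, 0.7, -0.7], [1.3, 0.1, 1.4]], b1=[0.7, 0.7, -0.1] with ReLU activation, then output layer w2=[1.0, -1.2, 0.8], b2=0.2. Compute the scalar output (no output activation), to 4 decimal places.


z1[0] = (0.6)·(3) + (1.3)·(-2) + (0.6)·(3) + 0.7 = 1.7
z1[1] = (-0.2)·(3) + (0.7)·(-2) + (-0.7)·(3) + 0.7 = -3.4
z1[2] = (1.3)·(3) + (0.1)·(-2) + (1.4)·(3) - 0.1 = 7.8
h = ReLU(z1) = [1.7, 0.0, 7.8]
output = (1.0)·(1.7) + (-1.2)·(0.0) + (0.8)·(7.8) + 0.2 = 8.14

8.14


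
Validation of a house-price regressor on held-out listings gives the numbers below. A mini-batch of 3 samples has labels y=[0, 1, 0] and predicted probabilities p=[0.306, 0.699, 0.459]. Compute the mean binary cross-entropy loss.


L[0] = -ln(1-0.306) = -ln(0.694) = 0.3653
L[1] = -ln(0.699) = 0.3581
L[2] = -ln(1-0.459) = -ln(0.541) = 0.6143
mean = (0.3653 + 0.3581 + 0.6143)/3 = 0.4459

0.4459


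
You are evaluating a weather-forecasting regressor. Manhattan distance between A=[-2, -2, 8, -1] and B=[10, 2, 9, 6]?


d = |-2-10| + |-2-2| + |8-9| + |-1-6|
  = 12 + 4 + 1 + 7
  = 24

24


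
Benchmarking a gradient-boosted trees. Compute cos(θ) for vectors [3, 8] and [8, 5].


A·B = 3·8 + 8·5 = 64
‖A‖ = √73 = 8.544, ‖B‖ = √89 = 9.434
cos = 64/(√73·√89) = 64/√6497 = 0.794

0.794


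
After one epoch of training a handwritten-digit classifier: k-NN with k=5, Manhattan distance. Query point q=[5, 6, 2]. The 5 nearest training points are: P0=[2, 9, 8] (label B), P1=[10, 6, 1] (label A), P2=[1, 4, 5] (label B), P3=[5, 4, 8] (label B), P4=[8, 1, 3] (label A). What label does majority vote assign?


d(q,P0) = 12  (label B)
d(q,P1) = 6  (label A)
d(q,P2) = 9  (label B)
d(q,P3) = 8  (label B)
d(q,P4) = 9  (label A)
Votes: A=2, B=3
Majority → B

B


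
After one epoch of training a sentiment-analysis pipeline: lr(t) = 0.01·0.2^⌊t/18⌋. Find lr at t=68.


n_drops = ⌊68/18⌋ = 3
lr = 0.01·0.2^3 = 0.01·0.008 = 0.00008

0.00008


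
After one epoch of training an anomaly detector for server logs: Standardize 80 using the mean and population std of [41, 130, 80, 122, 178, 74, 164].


μ = 112.7143, σ = 46.2747
z = (80 - 112.7143)/46.2747 = -0.707

-0.707


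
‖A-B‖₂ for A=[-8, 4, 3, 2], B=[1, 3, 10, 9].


d = √((-8-1)² + (4-3)² + (3-10)² + (2-9)²)
  = √(81 + 1 + 49 + 49)
  = √180 = 13.4164

13.4164


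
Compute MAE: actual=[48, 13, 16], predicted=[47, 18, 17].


Absolute errors: |48-47|=1, |13-18|=5, |16-17|=1
Sum = 7
MAE = 7/3 = 7/3

7/3


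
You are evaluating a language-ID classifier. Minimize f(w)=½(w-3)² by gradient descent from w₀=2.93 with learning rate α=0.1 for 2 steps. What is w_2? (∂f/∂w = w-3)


step 1: grad = 2.93-3 = -0.07; w = 2.93 - 0.1·(-0.07) = 2.937
step 2: grad = 2.937-3 = -0.063; w = 2.937 - 0.1·(-0.063) = 2.9433

2.9433


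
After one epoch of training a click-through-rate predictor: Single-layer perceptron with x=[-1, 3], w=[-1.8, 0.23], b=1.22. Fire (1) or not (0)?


z = (-1)·(-1.8) + (3)·(0.23) + 1.22
  = 3.71
step(z) = 1 (z≥0)

1


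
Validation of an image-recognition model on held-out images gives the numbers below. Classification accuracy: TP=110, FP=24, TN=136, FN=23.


Accuracy = (TP+TN)/(TP+TN+FP+FN)
= (110+136)/(293)
= 246/293 = 83.96%

83.96%


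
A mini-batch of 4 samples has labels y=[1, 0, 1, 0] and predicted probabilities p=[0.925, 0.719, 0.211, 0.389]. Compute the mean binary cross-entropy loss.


L[0] = -ln(0.925) = 0.078
L[1] = -ln(1-0.719) = -ln(0.281) = 1.2694
L[2] = -ln(0.211) = 1.5559
L[3] = -ln(1-0.389) = -ln(0.611) = 0.4927
mean = (0.078 + 1.2694 + 1.5559 + 0.4927)/4 = 0.849

0.849


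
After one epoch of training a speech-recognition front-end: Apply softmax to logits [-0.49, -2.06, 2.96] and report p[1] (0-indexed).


Exponentials: e^-0.49=0.6126, e^-2.06=0.1275, e^2.96=19.298
Sum = 20.0381
Softmax = [0.0306, 0.0064, 0.9631]
p[1] = 0.1275/20.0381 = 0.0064

0.0064


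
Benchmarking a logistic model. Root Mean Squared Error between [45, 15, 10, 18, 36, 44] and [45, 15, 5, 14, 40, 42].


MSE = 61/6 = 10.1667
RMSE = √(61/6) = 3.1885

3.1885


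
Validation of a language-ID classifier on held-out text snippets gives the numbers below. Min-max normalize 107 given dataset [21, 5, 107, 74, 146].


min=5, max=146
(107-5)/(146-5) = 102/141 = 0.7234

0.7234


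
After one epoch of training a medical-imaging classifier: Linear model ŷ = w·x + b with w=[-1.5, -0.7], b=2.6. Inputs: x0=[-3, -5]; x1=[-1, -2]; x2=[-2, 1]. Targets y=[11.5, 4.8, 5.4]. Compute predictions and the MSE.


ŷ0 = (-1.5)·(-3) + (-0.7)·(-5) + 2.6 = 10.6
ŷ1 = (-1.5)·(-1) + (-0.7)·(-2) + 2.6 = 5.5
ŷ2 = (-1.5)·(-2) + (-0.7)·(1) + 2.6 = 4.9
errors² = [0.81, 0.49, 0.25]
MSE = 1.5500/3 = 0.5167

0.5167


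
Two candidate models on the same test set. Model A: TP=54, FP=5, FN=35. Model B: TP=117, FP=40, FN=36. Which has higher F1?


Model A: P=54/59=0.9153, R=54/89=0.6067, F1=2PR/(P+R)=2TP/(2TP+FP+FN)=108/148=0.7297
Model B: P=117/157=0.7452, R=117/153=0.7647, F1=2PR/(P+R)=2TP/(2TP+FP+FN)=234/310=0.7548
0.7297 < 0.7548 → Model B

Model B


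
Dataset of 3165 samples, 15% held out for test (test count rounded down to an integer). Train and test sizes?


Test = ⌊3165·15/100⌋ = 474
Train = 3165 - 474 = 2691

Train: 2691, Test: 474


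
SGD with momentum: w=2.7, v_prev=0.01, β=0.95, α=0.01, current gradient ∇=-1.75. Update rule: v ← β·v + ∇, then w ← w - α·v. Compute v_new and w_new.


v_new = 0.95·0.01 - 1.75 = 0.0095 - 1.75 = -1.7405
w_new = 2.7 - 0.01·-1.7405 = 2.7 + 0.017405 = 2.717405

v_new=-1.7405, w_new=2.717405


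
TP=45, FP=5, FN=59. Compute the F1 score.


Precision = 45/50 = 0.9
Recall = 45/104 = 0.4327
F1 = 2·P·R/(P+R) = 2·TP/(2·TP+FP+FN) = 90/(90+5+59) = 90/154 = 0.5844

0.5844


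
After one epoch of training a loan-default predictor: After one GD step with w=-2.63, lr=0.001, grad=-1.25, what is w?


w_new = w - α·∇
= -2.63 - 0.001·-1.25
= -2.63 + 0.00125
= -2.62875

-2.62875


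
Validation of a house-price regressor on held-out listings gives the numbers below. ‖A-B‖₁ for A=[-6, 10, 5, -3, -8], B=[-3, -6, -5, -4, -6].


d = |-6+ 3| + |10+ 6| + |5+ 5| + |-3+ 4| + |-8+ 6|
  = 3 + 16 + 10 + 1 + 2
  = 32

32


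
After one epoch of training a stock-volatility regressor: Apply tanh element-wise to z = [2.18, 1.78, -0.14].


tanh(2.18) = 0.9748
tanh(1.78) = 0.9447
tanh(-0.14) = -0.1391
result = [0.9748, 0.9447, -0.1391]

[0.9748, 0.9447, -0.1391]


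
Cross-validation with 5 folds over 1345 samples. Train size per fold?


Fold size = 1345/5 = 269
Training per fold = 1345 - 269 = 1076

1076


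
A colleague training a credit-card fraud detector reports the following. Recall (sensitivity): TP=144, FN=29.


Recall = TP/(TP+FN)
= 144/(144+29)
= 144/173 = 83.24%

83.24%


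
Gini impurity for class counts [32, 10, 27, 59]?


Probabilities: [32/128, 10/128, 27/128, 59/128] ≈ [0.25, 0.0781, 0.2109, 0.4609]
Σpᵢ² = (1024 + 100 + 729 + 3481)/128² = 5334/16384
Gini = 1 - Σpᵢ² = 1 - 5334/16384 = 0.6744

0.6744


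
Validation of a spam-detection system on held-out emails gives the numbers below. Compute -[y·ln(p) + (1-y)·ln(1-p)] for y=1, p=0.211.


BCE = -[y·ln(p) + (1-y)·ln(1-p)]
= -1·ln(0.211) - 0
= -ln(0.211) = 1.5559

1.5559


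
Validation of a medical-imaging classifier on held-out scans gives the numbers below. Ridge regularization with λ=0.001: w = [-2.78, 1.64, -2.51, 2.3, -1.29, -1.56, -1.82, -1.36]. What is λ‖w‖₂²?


‖w‖₂² = (-2.78)² + (1.64)² + (-2.51)² + (2.3)² + (-1.29)² + (-1.56)² + (-1.82)² + (-1.36)²
     = 7.7284 + 2.6896 + 6.3001 + 5.29 + 1.6641 + 2.4336 + 3.3124 + 1.8496
     = 31.2678
λ·‖w‖₂² = 0.001·31.2678 = 0.031268

0.031268


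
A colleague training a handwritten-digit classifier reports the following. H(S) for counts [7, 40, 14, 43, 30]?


Probabilities: [7/134, 40/134, 14/134, 43/134, 30/134] ≈ [0.0522, 0.2985, 0.1045, 0.3209, 0.2239]
H = -((7/134)·log₂(7/134) + (40/134)·log₂(40/134) + (14/134)·log₂(14/134) + (43/134)·log₂(43/134) + (30/134)·log₂(30/134))
  = 2.0932 bits

2.0932 bits


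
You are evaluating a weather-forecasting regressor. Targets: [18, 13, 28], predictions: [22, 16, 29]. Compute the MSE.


Squared errors: (18-22)²=16, (13-16)²=9, (28-29)²=1
Sum = 26
MSE = 26/3 = 26/3

26/3


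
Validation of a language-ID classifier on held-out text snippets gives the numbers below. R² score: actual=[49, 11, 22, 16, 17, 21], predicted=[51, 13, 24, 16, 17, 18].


ȳ = 22.6667
SS_res = Σ(y-ŷ)² = 21
SS_tot = Σ(y-ȳ)² = 909.33
R² = 1 - SS_res/SS_tot = 1 - 0.0231 = 0.9769

0.9769


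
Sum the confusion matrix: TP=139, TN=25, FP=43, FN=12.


Total = TP + TN + FP + FN
= 139 + 25 + 43 + 12
= 219
(Predicted positive: 182, predicted negative: 37)

219


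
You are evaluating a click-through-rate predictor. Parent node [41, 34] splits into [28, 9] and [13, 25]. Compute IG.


Parent = [41, 34], H_parent = 0.9937
H_left = 0.8004 (n=37), H_right = 0.9268 (n=38)
H_children = (37/75)·0.8004 + (38/75)·0.9268 = 0.8644
IG = 0.9937 - 0.8644 = 0.1293

0.1293


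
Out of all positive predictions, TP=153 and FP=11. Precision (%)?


Precision = TP/(TP+FP)
= 153/(153+11)
= 153/164 = 93.29%

93.29%


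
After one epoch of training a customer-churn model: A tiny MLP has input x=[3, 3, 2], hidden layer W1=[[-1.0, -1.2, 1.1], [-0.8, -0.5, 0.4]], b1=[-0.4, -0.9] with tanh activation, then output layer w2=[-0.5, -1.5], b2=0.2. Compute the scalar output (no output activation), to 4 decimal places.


z1[0] = (-1.0)·(3) + (-1.2)·(3) + (1.1)·(2) - 0.4 = -4.8
z1[1] = (-0.8)·(3) + (-0.5)·(3) + (0.4)·(2) - 0.9 = -4.0
h = tanh(z1) = [-0.9999, -0.9993]
output = (-0.5)·(-0.9999) + (-1.5)·(-0.9993) + 0.2 = 2.1989

2.1989


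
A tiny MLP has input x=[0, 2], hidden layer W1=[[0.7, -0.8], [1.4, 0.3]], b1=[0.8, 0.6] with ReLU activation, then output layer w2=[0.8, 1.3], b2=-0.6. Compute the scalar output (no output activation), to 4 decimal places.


z1[0] = (0.7)·(0) + (-0.8)·(2) + 0.8 = -0.8
z1[1] = (1.4)·(0) + (0.3)·(2) + 0.6 = 1.2
h = ReLU(z1) = [0.0, 1.2]
output = (0.8)·(0.0) + (1.3)·(1.2) - 0.6 = 0.96

0.96


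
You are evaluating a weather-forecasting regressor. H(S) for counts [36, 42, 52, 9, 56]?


Probabilities: [36/195, 42/195, 52/195, 9/195, 56/195] ≈ [0.1846, 0.2154, 0.2667, 0.0462, 0.2872]
H = -((36/195)·log₂(36/195) + (42/195)·log₂(42/195) + (52/195)·log₂(52/195) + (9/195)·log₂(9/195) + (56/195)·log₂(56/195))
  = 2.1573 bits

2.1573 bits


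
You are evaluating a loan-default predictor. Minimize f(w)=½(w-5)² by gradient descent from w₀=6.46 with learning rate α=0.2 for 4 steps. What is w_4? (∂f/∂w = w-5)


step 1: grad = 6.46-5 = 1.46; w = 6.46 - 0.2·(1.46) = 6.168
step 2: grad = 6.168-5 = 1.168; w = 6.168 - 0.2·(1.168) = 5.9344
step 3: grad = 5.9344-5 = 0.9344; w = 5.9344 - 0.2·(0.9344) = 5.74752
step 4: grad = 5.74752-5 = 0.74752; w = 5.74752 - 0.2·(0.74752) = 5.598016

5.598016


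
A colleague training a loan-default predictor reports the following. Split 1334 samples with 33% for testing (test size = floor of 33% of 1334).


Test = ⌊1334·33/100⌋ = 440
Train = 1334 - 440 = 894

Train: 894, Test: 440


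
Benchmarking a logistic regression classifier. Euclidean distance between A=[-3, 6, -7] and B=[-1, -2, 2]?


d = √((-3+ 1)² + (6+ 2)² + (-7-2)²)
  = √(4 + 64 + 81)
  = √149 = 12.2066

12.2066


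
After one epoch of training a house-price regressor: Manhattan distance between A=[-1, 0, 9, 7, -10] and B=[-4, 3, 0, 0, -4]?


d = |-1+ 4| + |0-3| + |9-0| + |7-0| + |-10+ 4|
  = 3 + 3 + 9 + 7 + 6
  = 28

28


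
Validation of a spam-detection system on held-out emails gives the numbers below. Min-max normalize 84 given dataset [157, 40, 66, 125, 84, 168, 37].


min=37, max=168
(84-37)/(168-37) = 47/131 = 0.3588

0.3588


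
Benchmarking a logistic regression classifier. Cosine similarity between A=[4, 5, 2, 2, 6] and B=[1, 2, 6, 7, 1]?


A·B = 4·1 + 5·2 + 2·6 + 2·7 + 6·1 = 46
‖A‖ = √85 = 9.2195, ‖B‖ = √91 = 9.5394
cos = 46/(√85·√91) = 46/√7735 = 0.523

0.523


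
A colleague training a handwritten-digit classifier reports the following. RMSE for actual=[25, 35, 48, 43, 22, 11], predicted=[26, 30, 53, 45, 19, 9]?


MSE = 68/6 = 11.3333
RMSE = √(68/6) = 3.3665

3.3665


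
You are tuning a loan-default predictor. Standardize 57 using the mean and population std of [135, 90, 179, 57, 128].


μ = 117.8, σ = 41.5086
z = (57 - 117.8)/41.5086 = -1.4648

-1.4648


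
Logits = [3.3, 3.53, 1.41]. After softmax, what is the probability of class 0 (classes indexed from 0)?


Exponentials: e^3.3=27.1126, e^3.53=34.124, e^1.41=4.096
Sum = 65.3326
Softmax = [0.415, 0.5223, 0.0627]
p[0] = 27.1126/65.3326 = 0.415

0.415


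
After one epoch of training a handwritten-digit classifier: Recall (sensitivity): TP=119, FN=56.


Recall = TP/(TP+FN)
= 119/(119+56)
= 119/175 = 68.0%

68.0%


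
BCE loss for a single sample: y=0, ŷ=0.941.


BCE = -[y·ln(p) + (1-y)·ln(1-p)]
= -0 - 1·ln(1-0.941)
= -ln(0.059) = 2.8302

2.8302


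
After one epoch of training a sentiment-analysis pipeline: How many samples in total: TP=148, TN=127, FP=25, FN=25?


Total = TP + TN + FP + FN
= 148 + 127 + 25 + 25
= 325
(Predicted positive: 173, predicted negative: 152)

325


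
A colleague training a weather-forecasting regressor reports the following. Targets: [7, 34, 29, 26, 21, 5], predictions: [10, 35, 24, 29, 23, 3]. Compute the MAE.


Absolute errors: |7-10|=3, |34-35|=1, |29-24|=5, |26-29|=3, |21-23|=2, |5-3|=2
Sum = 16
MAE = 16/6 = 8/3

8/3


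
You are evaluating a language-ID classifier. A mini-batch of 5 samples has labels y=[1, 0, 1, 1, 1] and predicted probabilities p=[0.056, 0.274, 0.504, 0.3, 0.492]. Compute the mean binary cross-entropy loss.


L[0] = -ln(0.056) = 2.8824
L[1] = -ln(1-0.274) = -ln(0.726) = 0.3202
L[2] = -ln(0.504) = 0.6852
L[3] = -ln(0.3) = 1.204
L[4] = -ln(0.492) = 0.7093
mean = (2.8824 + 0.3202 + 0.6852 + 1.204 + 0.7093)/5 = 1.1602

1.1602


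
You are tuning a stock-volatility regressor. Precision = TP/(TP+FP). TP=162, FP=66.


Precision = TP/(TP+FP)
= 162/(162+66)
= 162/228 = 71.05%

71.05%


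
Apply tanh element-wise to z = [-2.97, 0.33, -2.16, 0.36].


tanh(-2.97) = -0.9947
tanh(0.33) = 0.3185
tanh(-2.16) = -0.9737
tanh(0.36) = 0.3452
result = [-0.9947, 0.3185, -0.9737, 0.3452]

[-0.9947, 0.3185, -0.9737, 0.3452]


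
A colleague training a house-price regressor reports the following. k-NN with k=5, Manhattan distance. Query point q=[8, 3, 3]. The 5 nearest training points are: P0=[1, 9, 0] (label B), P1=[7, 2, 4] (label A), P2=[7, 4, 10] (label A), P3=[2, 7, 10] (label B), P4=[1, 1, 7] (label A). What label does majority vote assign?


d(q,P0) = 16  (label B)
d(q,P1) = 3  (label A)
d(q,P2) = 9  (label A)
d(q,P3) = 17  (label B)
d(q,P4) = 13  (label A)
Votes: A=3, B=2
Majority → A

A


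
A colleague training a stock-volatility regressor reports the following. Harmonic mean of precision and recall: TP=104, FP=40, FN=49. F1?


Precision = 104/144 = 0.7222
Recall = 104/153 = 0.6797
F1 = 2·P·R/(P+R) = 2·TP/(2·TP+FP+FN) = 208/(208+40+49) = 208/297 = 0.7003

0.7003


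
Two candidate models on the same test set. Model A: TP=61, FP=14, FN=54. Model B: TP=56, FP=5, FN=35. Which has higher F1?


Model A: P=61/75=0.8133, R=61/115=0.5304, F1=2PR/(P+R)=2TP/(2TP+FP+FN)=122/190=0.6421
Model B: P=56/61=0.918, R=56/91=0.6154, F1=2PR/(P+R)=2TP/(2TP+FP+FN)=112/152=0.7368
0.6421 < 0.7368 → Model B

Model B


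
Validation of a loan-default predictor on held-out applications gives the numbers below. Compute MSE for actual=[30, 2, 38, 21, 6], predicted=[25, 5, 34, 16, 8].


Squared errors: (30-25)²=25, (2-5)²=9, (38-34)²=16, (21-16)²=25, (6-8)²=4
Sum = 79
MSE = 79/5 = 79/5

79/5


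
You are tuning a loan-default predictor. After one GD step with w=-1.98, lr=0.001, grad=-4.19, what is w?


w_new = w - α·∇
= -1.98 - 0.001·-4.19
= -1.98 + 0.00419
= -1.97581

-1.97581


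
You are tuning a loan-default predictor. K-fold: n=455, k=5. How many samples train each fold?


Fold size = 455/5 = 91
Training per fold = 455 - 91 = 364

364


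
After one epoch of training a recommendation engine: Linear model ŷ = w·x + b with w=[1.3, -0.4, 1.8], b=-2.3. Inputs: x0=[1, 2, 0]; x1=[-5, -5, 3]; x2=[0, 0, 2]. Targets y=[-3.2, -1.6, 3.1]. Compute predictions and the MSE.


ŷ0 = (1.3)·(1) + (-0.4)·(2) + (1.8)·(0) - 2.3 = -1.8
ŷ1 = (1.3)·(-5) + (-0.4)·(-5) + (1.8)·(3) - 2.3 = -1.4
ŷ2 = (1.3)·(0) + (-0.4)·(0) + (1.8)·(2) - 2.3 = 1.3
errors² = [1.96, 0.04, 3.24]
MSE = 5.2400/3 = 1.7467

1.7467


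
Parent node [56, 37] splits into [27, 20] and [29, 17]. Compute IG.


Parent = [56, 37], H_parent = 0.9697
H_left = 0.9839 (n=47), H_right = 0.9503 (n=46)
H_children = (47/93)·0.9839 + (46/93)·0.9503 = 0.9673
IG = 0.9697 - 0.9673 = 0.0024

0.0024


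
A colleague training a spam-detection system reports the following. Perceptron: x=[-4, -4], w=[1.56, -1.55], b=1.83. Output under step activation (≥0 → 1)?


z = (-4)·(1.56) + (-4)·(-1.55) + 1.83
  = 1.79
step(z) = 1 (z≥0)

1


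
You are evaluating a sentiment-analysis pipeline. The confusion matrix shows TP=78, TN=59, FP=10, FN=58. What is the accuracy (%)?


Accuracy = (TP+TN)/(TP+TN+FP+FN)
= (78+59)/(205)
= 137/205 = 66.83%

66.83%


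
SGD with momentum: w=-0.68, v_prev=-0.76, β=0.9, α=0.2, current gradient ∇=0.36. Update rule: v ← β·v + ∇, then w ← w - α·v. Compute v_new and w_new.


v_new = 0.9·-0.76 + 0.36 = -0.684 + 0.36 = -0.324
w_new = -0.68 - 0.2·-0.324 = -0.68 + 0.0648 = -0.6152

v_new=-0.324, w_new=-0.6152


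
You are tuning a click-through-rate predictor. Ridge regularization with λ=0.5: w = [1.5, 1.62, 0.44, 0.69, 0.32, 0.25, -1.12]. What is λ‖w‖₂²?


‖w‖₂² = (1.5)² + (1.62)² + (0.44)² + (0.69)² + (0.32)² + (0.25)² + (-1.12)²
     = 2.25 + 2.6244 + 0.1936 + 0.4761 + 0.1024 + 0.0625 + 1.2544
     = 6.9634
λ·‖w‖₂² = 0.5·6.9634 = 3.4817

3.4817


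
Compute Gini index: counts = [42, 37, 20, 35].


Probabilities: [42/134, 37/134, 20/134, 35/134] ≈ [0.3134, 0.2761, 0.1493, 0.2612]
Σpᵢ² = (1764 + 1369 + 400 + 1225)/134² = 4758/17956
Gini = 1 - Σpᵢ² = 1 - 4758/17956 = 0.735

0.735


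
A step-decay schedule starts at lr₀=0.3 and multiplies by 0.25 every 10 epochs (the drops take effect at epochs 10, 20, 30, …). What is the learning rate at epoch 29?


n_drops = ⌊29/10⌋ = 2
lr = 0.3·0.25^2 = 0.3·0.0625 = 0.01875

0.01875


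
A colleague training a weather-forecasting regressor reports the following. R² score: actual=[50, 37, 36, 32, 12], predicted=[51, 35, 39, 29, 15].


ȳ = 33.4
SS_res = Σ(y-ŷ)² = 32
SS_tot = Σ(y-ȳ)² = 755.2
R² = 1 - SS_res/SS_tot = 1 - 0.0424 = 0.9576

0.9576


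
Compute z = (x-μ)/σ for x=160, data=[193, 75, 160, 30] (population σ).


μ = 114.5, σ = 65.0634
z = (160 - 114.5)/65.0634 = 0.6993

0.6993


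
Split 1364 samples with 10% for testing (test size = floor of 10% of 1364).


Test = ⌊1364·10/100⌋ = 136
Train = 1364 - 136 = 1228

Train: 1228, Test: 136


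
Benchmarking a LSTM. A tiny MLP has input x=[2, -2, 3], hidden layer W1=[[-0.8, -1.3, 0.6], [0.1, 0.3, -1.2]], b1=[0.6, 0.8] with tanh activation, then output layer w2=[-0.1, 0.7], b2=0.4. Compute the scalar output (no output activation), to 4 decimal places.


z1[0] = (-0.8)·(2) + (-1.3)·(-2) + (0.6)·(3) + 0.6 = 3.4
z1[1] = (0.1)·(2) + (0.3)·(-2) + (-1.2)·(3) + 0.8 = -3.2
h = tanh(z1) = [0.9978, -0.9967]
output = (-0.1)·(0.9978) + (0.7)·(-0.9967) + 0.4 = -0.3975

-0.3975


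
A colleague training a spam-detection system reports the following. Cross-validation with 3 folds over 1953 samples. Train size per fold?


Fold size = 1953/3 = 651
Training per fold = 1953 - 651 = 1302

1302


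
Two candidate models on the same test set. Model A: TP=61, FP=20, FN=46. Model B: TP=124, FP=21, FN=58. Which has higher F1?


Model A: P=61/81=0.7531, R=61/107=0.5701, F1=2PR/(P+R)=2TP/(2TP+FP+FN)=122/188=0.6489
Model B: P=124/145=0.8552, R=124/182=0.6813, F1=2PR/(P+R)=2TP/(2TP+FP+FN)=248/327=0.7584
0.6489 < 0.7584 → Model B

Model B


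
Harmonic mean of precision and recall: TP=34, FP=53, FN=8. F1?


Precision = 34/87 = 0.3908
Recall = 34/42 = 0.8095
F1 = 2·P·R/(P+R) = 2·TP/(2·TP+FP+FN) = 68/(68+53+8) = 68/129 = 0.5271

0.5271


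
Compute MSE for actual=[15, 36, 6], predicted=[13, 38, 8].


Squared errors: (15-13)²=4, (36-38)²=4, (6-8)²=4
Sum = 12
MSE = 12/3 = 4

4


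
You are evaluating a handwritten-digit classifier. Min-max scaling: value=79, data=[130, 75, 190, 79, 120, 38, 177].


min=38, max=190
(79-38)/(190-38) = 41/152 = 0.2697

0.2697


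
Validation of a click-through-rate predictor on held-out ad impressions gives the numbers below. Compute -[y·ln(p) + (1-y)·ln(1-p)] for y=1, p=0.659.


BCE = -[y·ln(p) + (1-y)·ln(1-p)]
= -1·ln(0.659) - 0
= -ln(0.659) = 0.417

0.417


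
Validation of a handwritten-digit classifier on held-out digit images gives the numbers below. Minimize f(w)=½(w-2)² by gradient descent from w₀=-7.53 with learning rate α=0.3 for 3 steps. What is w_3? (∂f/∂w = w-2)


step 1: grad = -7.53-2 = -9.53; w = -7.53 - 0.3·(-9.53) = -4.671
step 2: grad = -4.671-2 = -6.671; w = -4.671 - 0.3·(-6.671) = -2.6697
step 3: grad = -2.6697-2 = -4.6697; w = -2.6697 - 0.3·(-4.6697) = -1.26879

-1.26879


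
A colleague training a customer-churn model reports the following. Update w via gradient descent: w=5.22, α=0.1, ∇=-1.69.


w_new = w - α·∇
= 5.22 - 0.1·-1.69
= 5.22 + 0.169
= 5.389

5.389


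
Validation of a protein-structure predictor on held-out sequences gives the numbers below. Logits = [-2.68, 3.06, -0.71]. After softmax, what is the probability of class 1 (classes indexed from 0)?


Exponentials: e^-2.68=0.0686, e^3.06=21.3276, e^-0.71=0.4916
Sum = 21.8878
Softmax = [0.0031, 0.9744, 0.0225]
p[1] = 21.3276/21.8878 = 0.9744

0.9744


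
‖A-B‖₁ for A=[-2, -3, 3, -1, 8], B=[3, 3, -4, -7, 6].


d = |-2-3| + |-3-3| + |3+ 4| + |-1+ 7| + |8-6|
  = 5 + 6 + 7 + 6 + 2
  = 26

26


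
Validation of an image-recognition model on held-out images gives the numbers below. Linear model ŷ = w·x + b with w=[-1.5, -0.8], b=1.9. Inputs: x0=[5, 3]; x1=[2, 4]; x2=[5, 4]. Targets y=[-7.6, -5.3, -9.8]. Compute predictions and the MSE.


ŷ0 = (-1.5)·(5) + (-0.8)·(3) + 1.9 = -8.0
ŷ1 = (-1.5)·(2) + (-0.8)·(4) + 1.9 = -4.3
ŷ2 = (-1.5)·(5) + (-0.8)·(4) + 1.9 = -8.8
errors² = [0.16, 1.0, 1.0]
MSE = 2.1600/3 = 0.72

0.72


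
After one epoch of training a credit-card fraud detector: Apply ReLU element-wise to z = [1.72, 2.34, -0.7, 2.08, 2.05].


ReLU(1.72) = max(0, 1.72) = 1.72
ReLU(2.34) = max(0, 2.34) = 2.34
ReLU(-0.7) = max(0, -0.7) = 0.0
ReLU(2.08) = max(0, 2.08) = 2.08
ReLU(2.05) = max(0, 2.05) = 2.05
result = [1.72, 2.34, 0.0, 2.08, 2.05]

[1.72, 2.34, 0.0, 2.08, 2.05]


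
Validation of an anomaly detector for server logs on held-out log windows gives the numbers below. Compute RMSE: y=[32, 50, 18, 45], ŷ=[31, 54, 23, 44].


MSE = 43/4 = 10.75
RMSE = √(43/4) = 3.2787

3.2787


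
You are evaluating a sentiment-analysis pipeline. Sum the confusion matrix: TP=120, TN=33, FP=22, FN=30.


Total = TP + TN + FP + FN
= 120 + 33 + 22 + 30
= 205
(Predicted positive: 142, predicted negative: 63)

205


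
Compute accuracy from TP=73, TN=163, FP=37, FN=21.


Accuracy = (TP+TN)/(TP+TN+FP+FN)
= (73+163)/(294)
= 236/294 = 80.27%

80.27%


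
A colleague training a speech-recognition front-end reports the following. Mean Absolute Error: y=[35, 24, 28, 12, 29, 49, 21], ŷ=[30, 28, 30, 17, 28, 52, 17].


Absolute errors: |35-30|=5, |24-28|=4, |28-30|=2, |12-17|=5, |29-28|=1, |49-52|=3, |21-17|=4
Sum = 24
MAE = 24/7 = 24/7

24/7


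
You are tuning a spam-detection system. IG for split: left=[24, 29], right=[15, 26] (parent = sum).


Parent = [39, 55], H_parent = 0.979
H_left = 0.9936 (n=53), H_right = 0.9474 (n=41)
H_children = (53/94)·0.9936 + (41/94)·0.9474 = 0.9734
IG = 0.979 - 0.9734 = 0.0056

0.0056


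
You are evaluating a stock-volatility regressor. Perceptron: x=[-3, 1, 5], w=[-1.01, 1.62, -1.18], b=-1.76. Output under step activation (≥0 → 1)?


z = (-3)·(-1.01) + (1)·(1.62) + (5)·(-1.18) - 1.76
  = -3.01
step(z) = 0 (z<0)

0


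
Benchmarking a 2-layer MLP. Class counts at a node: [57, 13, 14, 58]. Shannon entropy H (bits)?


Probabilities: [57/142, 13/142, 14/142, 58/142] ≈ [0.4014, 0.0915, 0.0986, 0.4085]
H = -((57/142)·log₂(57/142) + (13/142)·log₂(13/142) + (14/142)·log₂(14/142) + (58/142)·log₂(58/142))
  = 1.7015 bits

1.7015 bits


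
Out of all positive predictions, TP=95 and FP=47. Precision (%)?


Precision = TP/(TP+FP)
= 95/(95+47)
= 95/142 = 66.9%

66.9%


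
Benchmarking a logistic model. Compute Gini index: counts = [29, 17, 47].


Probabilities: [29/93, 17/93, 47/93] ≈ [0.3118, 0.1828, 0.5054]
Σpᵢ² = (841 + 289 + 2209)/93² = 3339/8649
Gini = 1 - Σpᵢ² = 1 - 3339/8649 = 0.6139

0.6139


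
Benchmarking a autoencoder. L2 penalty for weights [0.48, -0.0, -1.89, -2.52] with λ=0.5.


‖w‖₂² = (0.48)² + (-0.0)² + (-1.89)² + (-2.52)²
     = 0.2304 + 0 + 3.5721 + 6.3504
     = 10.1529
λ·‖w‖₂² = 0.5·10.1529 = 5.07645

5.07645


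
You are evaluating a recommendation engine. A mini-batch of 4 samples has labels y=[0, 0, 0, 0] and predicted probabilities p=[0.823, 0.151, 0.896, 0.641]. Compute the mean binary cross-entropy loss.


L[0] = -ln(1-0.823) = -ln(0.177) = 1.7316
L[1] = -ln(1-0.151) = -ln(0.849) = 0.1637
L[2] = -ln(1-0.896) = -ln(0.104) = 2.2634
L[3] = -ln(1-0.641) = -ln(0.359) = 1.0244
mean = (1.7316 + 0.1637 + 2.2634 + 1.0244)/4 = 1.2958

1.2958


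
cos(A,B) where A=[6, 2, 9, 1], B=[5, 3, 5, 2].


A·B = 6·5 + 2·3 + 9·5 + 1·2 = 83
‖A‖ = √122 = 11.0454, ‖B‖ = √63 = 7.9373
cos = 83/(√122·√63) = 83/√7686 = 0.9467

0.9467


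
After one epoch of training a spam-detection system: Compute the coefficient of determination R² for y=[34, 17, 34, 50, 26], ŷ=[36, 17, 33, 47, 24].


ȳ = 32.2
SS_res = Σ(y-ŷ)² = 18
SS_tot = Σ(y-ȳ)² = 592.8
R² = 1 - SS_res/SS_tot = 1 - 0.0304 = 0.9696

0.9696


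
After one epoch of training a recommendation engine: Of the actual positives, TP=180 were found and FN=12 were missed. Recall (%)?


Recall = TP/(TP+FN)
= 180/(180+12)
= 180/192 = 93.75%

93.75%


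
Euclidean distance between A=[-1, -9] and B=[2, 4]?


d = √((-1-2)² + (-9-4)²)
  = √(9 + 169)
  = √178 = 13.3417

13.3417


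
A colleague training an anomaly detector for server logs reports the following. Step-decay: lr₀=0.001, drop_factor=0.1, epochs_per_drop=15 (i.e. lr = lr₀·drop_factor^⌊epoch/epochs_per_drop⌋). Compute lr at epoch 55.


n_drops = ⌊55/15⌋ = 3
lr = 0.001·0.1^3 = 0.001·0.001 = 0.000001

0.000001


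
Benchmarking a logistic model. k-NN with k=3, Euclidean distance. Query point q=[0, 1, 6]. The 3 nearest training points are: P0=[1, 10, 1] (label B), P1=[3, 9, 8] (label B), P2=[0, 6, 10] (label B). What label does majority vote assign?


d(q,P0) = 10.3441  (label B)
d(q,P1) = 8.775  (label B)
d(q,P2) = 6.4031  (label B)
Votes: A=0, B=3
Majority → B

B


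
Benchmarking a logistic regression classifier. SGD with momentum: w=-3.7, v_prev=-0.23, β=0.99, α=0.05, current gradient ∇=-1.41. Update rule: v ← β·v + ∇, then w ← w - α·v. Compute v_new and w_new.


v_new = 0.99·-0.23 - 1.41 = -0.2277 - 1.41 = -1.6377
w_new = -3.7 - 0.05·-1.6377 = -3.7 + 0.081885 = -3.618115

v_new=-1.6377, w_new=-3.618115


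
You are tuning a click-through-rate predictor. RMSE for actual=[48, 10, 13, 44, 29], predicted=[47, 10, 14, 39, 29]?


MSE = 27/5 = 5.4
RMSE = √(27/5) = 2.3238

2.3238


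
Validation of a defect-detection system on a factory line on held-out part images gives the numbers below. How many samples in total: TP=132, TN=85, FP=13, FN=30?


Total = TP + TN + FP + FN
= 132 + 85 + 13 + 30
= 260
(Predicted positive: 145, predicted negative: 115)

260


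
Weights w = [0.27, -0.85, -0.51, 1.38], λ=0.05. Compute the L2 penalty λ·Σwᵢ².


‖w‖₂² = (0.27)² + (-0.85)² + (-0.51)² + (1.38)²
     = 0.0729 + 0.7225 + 0.2601 + 1.9044
     = 2.9599
λ·‖w‖₂² = 0.05·2.9599 = 0.147995

0.147995


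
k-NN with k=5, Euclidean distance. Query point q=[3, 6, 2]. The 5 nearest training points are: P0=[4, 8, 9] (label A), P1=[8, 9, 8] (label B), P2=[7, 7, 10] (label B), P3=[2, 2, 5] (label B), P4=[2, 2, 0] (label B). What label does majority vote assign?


d(q,P0) = 7.3485  (label A)
d(q,P1) = 8.3666  (label B)
d(q,P2) = 9.0  (label B)
d(q,P3) = 5.099  (label B)
d(q,P4) = 4.5826  (label B)
Votes: A=1, B=4
Majority → B

B


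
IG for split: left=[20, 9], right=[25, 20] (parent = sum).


Parent = [45, 29], H_parent = 0.966
H_left = 0.8936 (n=29), H_right = 0.9911 (n=45)
H_children = (29/74)·0.8936 + (45/74)·0.9911 = 0.9529
IG = 0.966 - 0.9529 = 0.0131

0.0131


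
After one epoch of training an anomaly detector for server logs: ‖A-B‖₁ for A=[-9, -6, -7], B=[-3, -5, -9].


d = |-9+ 3| + |-6+ 5| + |-7+ 9|
  = 6 + 1 + 2
  = 9

9


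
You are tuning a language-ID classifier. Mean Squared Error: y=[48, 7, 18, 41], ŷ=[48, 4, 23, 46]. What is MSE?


Squared errors: (48-48)²=0, (7-4)²=9, (18-23)²=25, (41-46)²=25
Sum = 59
MSE = 59/4 = 59/4

59/4


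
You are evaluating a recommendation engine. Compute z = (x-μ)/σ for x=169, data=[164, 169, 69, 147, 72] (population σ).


μ = 124.2, σ = 44.4585
z = (169 - 124.2)/44.4585 = 1.0077

1.0077


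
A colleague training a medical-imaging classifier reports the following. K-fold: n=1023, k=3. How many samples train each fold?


Fold size = 1023/3 = 341
Training per fold = 1023 - 341 = 682

682


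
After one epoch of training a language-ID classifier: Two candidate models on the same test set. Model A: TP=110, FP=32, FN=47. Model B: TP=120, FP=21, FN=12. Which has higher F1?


Model A: P=110/142=0.7746, R=110/157=0.7006, F1=2PR/(P+R)=2TP/(2TP+FP+FN)=220/299=0.7358
Model B: P=120/141=0.8511, R=120/132=0.9091, F1=2PR/(P+R)=2TP/(2TP+FP+FN)=240/273=0.8791
0.7358 < 0.8791 → Model B

Model B


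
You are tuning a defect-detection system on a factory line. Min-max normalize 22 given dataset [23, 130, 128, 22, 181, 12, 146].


min=12, max=181
(22-12)/(181-12) = 10/169 = 0.0592

0.0592


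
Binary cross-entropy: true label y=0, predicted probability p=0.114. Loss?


BCE = -[y·ln(p) + (1-y)·ln(1-p)]
= -0 - 1·ln(1-0.114)
= -ln(0.886) = 0.121

0.121


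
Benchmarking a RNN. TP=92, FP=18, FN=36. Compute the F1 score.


Precision = 92/110 = 0.8364
Recall = 92/128 = 0.7188
F1 = 2·P·R/(P+R) = 2·TP/(2·TP+FP+FN) = 184/(184+18+36) = 184/238 = 0.7731

0.7731


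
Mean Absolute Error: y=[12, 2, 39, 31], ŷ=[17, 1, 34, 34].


Absolute errors: |12-17|=5, |2-1|=1, |39-34|=5, |31-34|=3
Sum = 14
MAE = 14/4 = 7/2

7/2


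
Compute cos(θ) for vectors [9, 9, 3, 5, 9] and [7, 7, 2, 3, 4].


A·B = 9·7 + 9·7 + 3·2 + 5·3 + 9·4 = 183
‖A‖ = √277 = 16.6433, ‖B‖ = √127 = 11.2694
cos = 183/(√277·√127) = 183/√35179 = 0.9757

0.9757


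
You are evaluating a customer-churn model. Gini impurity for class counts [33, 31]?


Probabilities: [33/64, 31/64] ≈ [0.5156, 0.4844]
Σpᵢ² = (1089 + 961)/64² = 2050/4096
Gini = 1 - Σpᵢ² = 1 - 2050/4096 = 0.4995

0.4995


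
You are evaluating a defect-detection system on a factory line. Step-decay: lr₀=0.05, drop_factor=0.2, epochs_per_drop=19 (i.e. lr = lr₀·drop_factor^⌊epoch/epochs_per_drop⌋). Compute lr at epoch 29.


n_drops = ⌊29/19⌋ = 1
lr = 0.05·0.2^1 = 0.05·0.2 = 0.01

0.01


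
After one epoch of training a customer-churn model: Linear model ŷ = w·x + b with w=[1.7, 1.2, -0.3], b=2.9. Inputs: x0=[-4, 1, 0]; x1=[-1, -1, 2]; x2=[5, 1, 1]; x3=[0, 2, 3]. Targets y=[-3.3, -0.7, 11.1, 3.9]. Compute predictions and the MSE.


ŷ0 = (1.7)·(-4) + (1.2)·(1) + (-0.3)·(0) + 2.9 = -2.7
ŷ1 = (1.7)·(-1) + (1.2)·(-1) + (-0.3)·(2) + 2.9 = -0.6
ŷ2 = (1.7)·(5) + (1.2)·(1) + (-0.3)·(1) + 2.9 = 12.3
ŷ3 = (1.7)·(0) + (1.2)·(2) + (-0.3)·(3) + 2.9 = 4.4
errors² = [0.36, 0.01, 1.44, 0.25]
MSE = 2.0600/4 = 0.515

0.515


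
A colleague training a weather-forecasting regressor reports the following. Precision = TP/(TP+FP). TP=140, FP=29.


Precision = TP/(TP+FP)
= 140/(140+29)
= 140/169 = 82.84%

82.84%


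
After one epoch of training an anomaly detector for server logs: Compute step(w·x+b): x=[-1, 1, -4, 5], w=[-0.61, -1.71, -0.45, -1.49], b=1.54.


z = (-1)·(-0.61) + (1)·(-1.71) + (-4)·(-0.45) + (5)·(-1.49) + 1.54
  = -5.21
step(z) = 0 (z<0)

0
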